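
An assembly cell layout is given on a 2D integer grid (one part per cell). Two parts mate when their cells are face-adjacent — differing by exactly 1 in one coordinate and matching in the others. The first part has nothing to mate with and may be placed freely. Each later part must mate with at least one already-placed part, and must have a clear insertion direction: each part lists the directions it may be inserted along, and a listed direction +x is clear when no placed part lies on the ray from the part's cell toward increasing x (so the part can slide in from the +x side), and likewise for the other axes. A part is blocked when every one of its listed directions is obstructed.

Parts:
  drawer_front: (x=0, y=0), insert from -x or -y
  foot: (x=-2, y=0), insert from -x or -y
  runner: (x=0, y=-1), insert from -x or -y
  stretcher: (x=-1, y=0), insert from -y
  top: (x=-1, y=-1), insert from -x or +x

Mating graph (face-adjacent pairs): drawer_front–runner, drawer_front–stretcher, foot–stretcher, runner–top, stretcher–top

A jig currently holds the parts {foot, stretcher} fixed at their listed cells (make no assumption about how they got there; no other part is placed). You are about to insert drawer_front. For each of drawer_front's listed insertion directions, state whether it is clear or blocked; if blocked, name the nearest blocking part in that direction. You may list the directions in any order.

-x: blocked by stretcher; -y: clear

-x: nearest on ray is stretcher@(-1, 0) ⇒ blocked
-y: ray from drawer_front(0, 0) has no placed part ⇒ clear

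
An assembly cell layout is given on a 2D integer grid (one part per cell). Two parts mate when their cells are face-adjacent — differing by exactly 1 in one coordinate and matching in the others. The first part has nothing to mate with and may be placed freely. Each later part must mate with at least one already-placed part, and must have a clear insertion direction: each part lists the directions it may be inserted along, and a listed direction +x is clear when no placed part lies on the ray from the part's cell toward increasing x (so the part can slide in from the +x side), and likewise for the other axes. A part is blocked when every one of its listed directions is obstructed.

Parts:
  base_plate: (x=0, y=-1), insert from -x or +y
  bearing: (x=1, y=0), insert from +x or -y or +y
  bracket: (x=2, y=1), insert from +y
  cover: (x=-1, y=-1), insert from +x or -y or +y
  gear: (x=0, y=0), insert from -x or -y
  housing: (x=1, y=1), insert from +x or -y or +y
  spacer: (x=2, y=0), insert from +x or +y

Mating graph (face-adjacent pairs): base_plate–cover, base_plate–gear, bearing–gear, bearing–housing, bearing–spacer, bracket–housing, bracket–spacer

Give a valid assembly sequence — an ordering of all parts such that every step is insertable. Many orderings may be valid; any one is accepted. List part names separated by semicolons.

cover; base_plate; gear; bearing; spacer; bracket; housing

1. cover@(-1, -1) [+x clear] — {cover}
2. base_plate@(0, -1) [+y clear] — {base_plate, cover}
3. gear@(0, 0) [-x clear] — {base_plate, cover, gear}
4. bearing@(1, 0) [+x clear] — {base_plate, bearing, cover, gear}
5. spacer@(2, 0) [+x clear] — {base_plate, bearing, cover, gear, spacer}
6. bracket@(2, 1) [+y clear] — {base_plate, bearing, bracket, cover, gear, spacer}
7. housing@(1, 1) [+y clear] — {base_plate, bearing, bracket, cover, gear, housing, spacer}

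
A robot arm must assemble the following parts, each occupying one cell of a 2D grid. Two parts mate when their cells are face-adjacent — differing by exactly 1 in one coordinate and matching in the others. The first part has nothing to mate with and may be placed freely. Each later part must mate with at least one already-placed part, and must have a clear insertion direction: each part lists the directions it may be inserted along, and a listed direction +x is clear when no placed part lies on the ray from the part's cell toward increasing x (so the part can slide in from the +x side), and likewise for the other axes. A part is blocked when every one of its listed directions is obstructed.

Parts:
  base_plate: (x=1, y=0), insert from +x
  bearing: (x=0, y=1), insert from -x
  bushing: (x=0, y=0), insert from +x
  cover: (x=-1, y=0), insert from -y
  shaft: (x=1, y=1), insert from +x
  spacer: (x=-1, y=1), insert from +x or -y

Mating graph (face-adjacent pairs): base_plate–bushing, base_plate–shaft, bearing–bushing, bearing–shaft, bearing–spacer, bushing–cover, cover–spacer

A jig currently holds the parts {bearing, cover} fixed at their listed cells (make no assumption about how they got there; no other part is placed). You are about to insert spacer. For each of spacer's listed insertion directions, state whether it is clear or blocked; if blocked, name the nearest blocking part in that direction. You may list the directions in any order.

+x: blocked by bearing; -y: blocked by cover

+x: nearest on ray is bearing@(0, 1) ⇒ blocked
-y: nearest on ray is cover@(-1, 0) ⇒ blocked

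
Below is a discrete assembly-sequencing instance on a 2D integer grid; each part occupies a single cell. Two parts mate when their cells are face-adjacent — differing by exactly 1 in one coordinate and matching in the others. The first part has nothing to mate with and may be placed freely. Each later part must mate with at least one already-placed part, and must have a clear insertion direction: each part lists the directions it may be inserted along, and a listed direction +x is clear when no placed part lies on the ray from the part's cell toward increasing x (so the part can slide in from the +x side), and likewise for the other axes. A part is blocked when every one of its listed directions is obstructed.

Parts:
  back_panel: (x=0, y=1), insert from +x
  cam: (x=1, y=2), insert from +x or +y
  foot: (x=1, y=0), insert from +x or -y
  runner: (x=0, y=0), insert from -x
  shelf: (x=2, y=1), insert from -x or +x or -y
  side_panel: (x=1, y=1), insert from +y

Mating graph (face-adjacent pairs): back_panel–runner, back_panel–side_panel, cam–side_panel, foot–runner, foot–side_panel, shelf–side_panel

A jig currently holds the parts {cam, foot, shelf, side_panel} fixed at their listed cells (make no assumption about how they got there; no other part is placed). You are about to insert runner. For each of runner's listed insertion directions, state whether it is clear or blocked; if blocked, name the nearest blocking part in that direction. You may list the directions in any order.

-x: clear

-x: ray from runner(0, 0) has no placed part ⇒ clear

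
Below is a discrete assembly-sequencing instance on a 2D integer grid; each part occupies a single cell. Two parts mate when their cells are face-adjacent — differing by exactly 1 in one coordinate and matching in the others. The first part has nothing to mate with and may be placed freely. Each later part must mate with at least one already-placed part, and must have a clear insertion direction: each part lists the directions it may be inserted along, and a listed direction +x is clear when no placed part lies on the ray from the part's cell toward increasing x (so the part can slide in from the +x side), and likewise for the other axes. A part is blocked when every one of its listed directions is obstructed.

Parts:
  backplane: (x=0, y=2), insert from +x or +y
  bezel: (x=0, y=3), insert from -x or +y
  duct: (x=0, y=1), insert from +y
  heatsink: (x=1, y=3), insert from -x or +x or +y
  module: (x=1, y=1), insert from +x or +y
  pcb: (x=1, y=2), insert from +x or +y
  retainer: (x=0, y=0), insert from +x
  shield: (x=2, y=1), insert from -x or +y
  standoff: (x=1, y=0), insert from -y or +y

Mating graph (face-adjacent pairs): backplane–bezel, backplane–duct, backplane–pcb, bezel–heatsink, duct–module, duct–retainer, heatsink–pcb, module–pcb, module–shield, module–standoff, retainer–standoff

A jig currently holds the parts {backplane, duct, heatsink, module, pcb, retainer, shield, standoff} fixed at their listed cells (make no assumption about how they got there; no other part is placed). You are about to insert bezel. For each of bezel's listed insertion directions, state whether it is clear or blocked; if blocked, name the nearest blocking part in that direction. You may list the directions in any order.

+y: clear; -x: clear

-x: ray from bezel(0, 3) has no placed part ⇒ clear
+y: ray from bezel(0, 3) has no placed part ⇒ clear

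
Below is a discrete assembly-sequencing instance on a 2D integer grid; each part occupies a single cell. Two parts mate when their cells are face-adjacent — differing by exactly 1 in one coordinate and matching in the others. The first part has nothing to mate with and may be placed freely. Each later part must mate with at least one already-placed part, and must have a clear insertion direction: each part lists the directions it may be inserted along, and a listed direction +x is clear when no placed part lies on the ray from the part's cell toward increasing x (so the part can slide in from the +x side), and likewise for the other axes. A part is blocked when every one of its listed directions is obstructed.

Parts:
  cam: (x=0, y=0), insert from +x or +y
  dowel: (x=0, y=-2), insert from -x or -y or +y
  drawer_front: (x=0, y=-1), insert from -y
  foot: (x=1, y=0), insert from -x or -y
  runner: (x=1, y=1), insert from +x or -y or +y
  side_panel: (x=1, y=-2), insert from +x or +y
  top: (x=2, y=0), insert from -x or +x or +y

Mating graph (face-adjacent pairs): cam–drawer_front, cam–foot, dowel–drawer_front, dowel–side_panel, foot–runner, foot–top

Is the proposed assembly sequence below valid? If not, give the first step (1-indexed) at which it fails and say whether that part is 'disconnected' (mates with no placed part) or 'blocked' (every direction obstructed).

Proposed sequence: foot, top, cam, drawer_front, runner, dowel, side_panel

1. foot@(1, 0) [-x clear] — {foot}
2. top@(2, 0) [+x clear] — {foot, top}
3. cam@(0, 0) [+y clear] — {cam, foot, top}
4. drawer_front@(0, -1) [-y clear] — {cam, drawer_front, foot, top}
5. runner@(1, 1) [+x clear] — {cam, drawer_front, foot, runner, top}
6. dowel@(0, -2) [-x clear] — {cam, dowel, drawer_front, foot, runner, top}
7. side_panel@(1, -2) [+x clear] — {cam, dowel, drawer_front, foot, runner, side_panel, top}

Valid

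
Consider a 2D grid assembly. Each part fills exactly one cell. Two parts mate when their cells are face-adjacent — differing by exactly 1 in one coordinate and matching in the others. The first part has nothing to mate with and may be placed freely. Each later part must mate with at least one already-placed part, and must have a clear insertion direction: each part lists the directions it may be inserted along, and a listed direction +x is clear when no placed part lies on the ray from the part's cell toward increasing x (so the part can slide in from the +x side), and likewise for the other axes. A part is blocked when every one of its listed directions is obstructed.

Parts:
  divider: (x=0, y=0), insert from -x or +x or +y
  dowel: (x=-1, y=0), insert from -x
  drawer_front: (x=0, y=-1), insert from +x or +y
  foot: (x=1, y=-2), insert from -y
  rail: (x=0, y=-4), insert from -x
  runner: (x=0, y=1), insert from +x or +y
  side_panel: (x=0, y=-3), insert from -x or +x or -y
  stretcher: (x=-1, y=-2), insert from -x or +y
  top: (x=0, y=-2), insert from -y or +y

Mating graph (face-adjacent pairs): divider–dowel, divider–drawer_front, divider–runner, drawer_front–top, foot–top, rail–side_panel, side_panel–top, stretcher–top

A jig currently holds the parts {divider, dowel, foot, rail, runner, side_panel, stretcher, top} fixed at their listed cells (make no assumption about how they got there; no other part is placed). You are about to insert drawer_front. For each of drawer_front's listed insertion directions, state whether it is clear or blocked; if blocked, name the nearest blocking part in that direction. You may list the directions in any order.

+x: ray from drawer_front(0, -1) has no placed part ⇒ clear
+y: nearest on ray is divider@(0, 0) ⇒ blocked

+x: clear; +y: blocked by divider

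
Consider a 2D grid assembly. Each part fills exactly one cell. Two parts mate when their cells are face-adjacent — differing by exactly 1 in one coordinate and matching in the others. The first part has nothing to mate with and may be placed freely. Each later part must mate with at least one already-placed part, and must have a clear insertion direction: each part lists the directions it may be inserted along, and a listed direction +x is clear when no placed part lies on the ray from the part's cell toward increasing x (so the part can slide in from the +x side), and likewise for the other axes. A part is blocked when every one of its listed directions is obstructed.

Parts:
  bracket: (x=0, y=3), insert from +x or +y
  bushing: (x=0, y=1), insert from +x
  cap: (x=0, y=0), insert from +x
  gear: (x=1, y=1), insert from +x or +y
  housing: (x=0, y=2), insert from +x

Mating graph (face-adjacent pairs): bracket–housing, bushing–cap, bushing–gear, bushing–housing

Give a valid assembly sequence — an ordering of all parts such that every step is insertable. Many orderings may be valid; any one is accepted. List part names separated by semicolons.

bracket; housing; bushing; cap; gear

1. bracket@(0, 3) [+x clear] — {bracket}
2. housing@(0, 2) [+x clear] — {bracket, housing}
3. bushing@(0, 1) [+x clear] — {bracket, bushing, housing}
4. cap@(0, 0) [+x clear] — {bracket, bushing, cap, housing}
5. gear@(1, 1) [+x clear] — {bracket, bushing, cap, gear, housing}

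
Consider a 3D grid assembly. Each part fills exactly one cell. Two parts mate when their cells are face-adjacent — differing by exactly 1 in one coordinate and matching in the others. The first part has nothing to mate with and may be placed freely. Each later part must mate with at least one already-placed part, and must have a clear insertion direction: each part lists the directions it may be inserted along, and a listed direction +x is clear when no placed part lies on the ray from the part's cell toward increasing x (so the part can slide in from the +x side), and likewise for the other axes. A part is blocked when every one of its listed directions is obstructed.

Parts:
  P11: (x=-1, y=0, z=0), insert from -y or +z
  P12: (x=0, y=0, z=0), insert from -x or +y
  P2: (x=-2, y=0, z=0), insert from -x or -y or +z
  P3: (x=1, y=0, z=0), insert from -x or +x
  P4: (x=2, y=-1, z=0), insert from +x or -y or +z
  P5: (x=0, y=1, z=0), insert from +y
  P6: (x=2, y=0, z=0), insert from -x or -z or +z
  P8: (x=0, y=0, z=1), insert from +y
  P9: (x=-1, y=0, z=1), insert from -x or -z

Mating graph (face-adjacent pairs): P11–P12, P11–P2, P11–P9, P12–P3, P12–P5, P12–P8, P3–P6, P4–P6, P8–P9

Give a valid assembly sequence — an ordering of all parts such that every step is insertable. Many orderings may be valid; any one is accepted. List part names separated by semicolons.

P8; P9; P12; P3; P6; P11; P2; P4; P5

1. P8@(0, 0, 1) [+y clear] — {P8}
2. P9@(-1, 0, 1) [-x clear] — {P8, P9}
3. P12@(0, 0, 0) [-x clear] — {P12, P8, P9}
4. P3@(1, 0, 0) [+x clear] — {P12, P3, P8, P9}
5. P6@(2, 0, 0) [-z clear] — {P12, P3, P6, P8, P9}
6. P11@(-1, 0, 0) [-y clear] — {P11, P12, P3, P6, P8, P9}
7. P2@(-2, 0, 0) [-x clear] — {P11, P12, P2, P3, P6, P8, P9}
8. P4@(2, -1, 0) [+x clear] — {P11, P12, P2, P3, P4, P6, P8, P9}
9. P5@(0, 1, 0) [+y clear] — {P11, P12, P2, P3, P4, P5, P6, P8, P9}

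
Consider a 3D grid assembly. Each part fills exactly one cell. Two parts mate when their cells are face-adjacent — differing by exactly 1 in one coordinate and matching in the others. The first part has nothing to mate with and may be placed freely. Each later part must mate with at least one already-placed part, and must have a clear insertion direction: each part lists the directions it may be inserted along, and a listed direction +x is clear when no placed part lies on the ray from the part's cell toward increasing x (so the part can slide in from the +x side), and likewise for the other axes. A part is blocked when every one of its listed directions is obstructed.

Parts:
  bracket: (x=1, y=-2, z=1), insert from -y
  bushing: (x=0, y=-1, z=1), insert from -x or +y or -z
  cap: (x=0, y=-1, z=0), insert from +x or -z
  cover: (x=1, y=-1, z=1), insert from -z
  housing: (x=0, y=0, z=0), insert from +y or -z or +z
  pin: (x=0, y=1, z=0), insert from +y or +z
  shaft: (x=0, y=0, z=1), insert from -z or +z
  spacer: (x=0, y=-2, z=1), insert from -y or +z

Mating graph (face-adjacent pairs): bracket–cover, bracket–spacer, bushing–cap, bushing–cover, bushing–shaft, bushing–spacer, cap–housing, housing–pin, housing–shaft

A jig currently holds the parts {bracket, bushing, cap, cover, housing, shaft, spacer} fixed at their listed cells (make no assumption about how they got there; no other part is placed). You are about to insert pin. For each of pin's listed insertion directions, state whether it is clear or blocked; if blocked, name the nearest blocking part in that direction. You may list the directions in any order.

+y: clear; +z: clear

+y: ray from pin(0, 1, 0) has no placed part ⇒ clear
+z: ray from pin(0, 1, 0) has no placed part ⇒ clear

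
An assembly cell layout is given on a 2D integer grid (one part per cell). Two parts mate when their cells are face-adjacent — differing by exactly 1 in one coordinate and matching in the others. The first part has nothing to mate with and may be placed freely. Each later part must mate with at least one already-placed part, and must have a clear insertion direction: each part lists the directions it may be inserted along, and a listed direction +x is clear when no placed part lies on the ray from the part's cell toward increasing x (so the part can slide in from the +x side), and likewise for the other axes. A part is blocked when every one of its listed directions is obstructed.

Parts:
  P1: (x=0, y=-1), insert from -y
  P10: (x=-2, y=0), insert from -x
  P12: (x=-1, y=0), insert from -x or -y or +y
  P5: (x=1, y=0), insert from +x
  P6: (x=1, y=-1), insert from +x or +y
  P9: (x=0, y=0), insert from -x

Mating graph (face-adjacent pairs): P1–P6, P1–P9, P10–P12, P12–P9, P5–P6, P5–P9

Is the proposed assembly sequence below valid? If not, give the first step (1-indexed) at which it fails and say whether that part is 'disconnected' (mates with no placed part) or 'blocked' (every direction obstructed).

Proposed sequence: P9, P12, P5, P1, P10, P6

1. P9@(0, 0) [-x clear] — {P9}
2. P12@(-1, 0) [-x clear] — {P12, P9}
3. P5@(1, 0) [+x clear] — {P12, P5, P9}
4. P1@(0, -1) [-y clear] — {P1, P12, P5, P9}
5. P10@(-2, 0) [-x clear] — {P1, P10, P12, P5, P9}
6. P6@(1, -1) [+x clear] — {P1, P10, P12, P5, P6, P9}

Valid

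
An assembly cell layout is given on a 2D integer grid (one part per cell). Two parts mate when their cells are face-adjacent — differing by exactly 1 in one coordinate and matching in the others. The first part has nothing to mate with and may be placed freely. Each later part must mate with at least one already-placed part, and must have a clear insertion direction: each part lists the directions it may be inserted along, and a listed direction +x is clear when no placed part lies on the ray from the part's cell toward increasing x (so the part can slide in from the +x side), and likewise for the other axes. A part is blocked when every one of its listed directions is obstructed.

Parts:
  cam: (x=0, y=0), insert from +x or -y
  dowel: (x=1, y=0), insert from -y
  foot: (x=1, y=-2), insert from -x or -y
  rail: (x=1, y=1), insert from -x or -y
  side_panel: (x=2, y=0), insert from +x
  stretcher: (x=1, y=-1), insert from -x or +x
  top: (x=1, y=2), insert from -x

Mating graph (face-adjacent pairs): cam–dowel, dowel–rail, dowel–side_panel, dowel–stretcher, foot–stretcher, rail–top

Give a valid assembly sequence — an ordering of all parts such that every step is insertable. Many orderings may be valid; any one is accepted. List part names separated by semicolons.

cam; dowel; rail; top; side_panel; stretcher; foot

1. cam@(0, 0) [+x clear] — {cam}
2. dowel@(1, 0) [-y clear] — {cam, dowel}
3. rail@(1, 1) [-x clear] — {cam, dowel, rail}
4. top@(1, 2) [-x clear] — {cam, dowel, rail, top}
5. side_panel@(2, 0) [+x clear] — {cam, dowel, rail, side_panel, top}
6. stretcher@(1, -1) [-x clear] — {cam, dowel, rail, side_panel, stretcher, top}
7. foot@(1, -2) [-x clear] — {cam, dowel, foot, rail, side_panel, stretcher, top}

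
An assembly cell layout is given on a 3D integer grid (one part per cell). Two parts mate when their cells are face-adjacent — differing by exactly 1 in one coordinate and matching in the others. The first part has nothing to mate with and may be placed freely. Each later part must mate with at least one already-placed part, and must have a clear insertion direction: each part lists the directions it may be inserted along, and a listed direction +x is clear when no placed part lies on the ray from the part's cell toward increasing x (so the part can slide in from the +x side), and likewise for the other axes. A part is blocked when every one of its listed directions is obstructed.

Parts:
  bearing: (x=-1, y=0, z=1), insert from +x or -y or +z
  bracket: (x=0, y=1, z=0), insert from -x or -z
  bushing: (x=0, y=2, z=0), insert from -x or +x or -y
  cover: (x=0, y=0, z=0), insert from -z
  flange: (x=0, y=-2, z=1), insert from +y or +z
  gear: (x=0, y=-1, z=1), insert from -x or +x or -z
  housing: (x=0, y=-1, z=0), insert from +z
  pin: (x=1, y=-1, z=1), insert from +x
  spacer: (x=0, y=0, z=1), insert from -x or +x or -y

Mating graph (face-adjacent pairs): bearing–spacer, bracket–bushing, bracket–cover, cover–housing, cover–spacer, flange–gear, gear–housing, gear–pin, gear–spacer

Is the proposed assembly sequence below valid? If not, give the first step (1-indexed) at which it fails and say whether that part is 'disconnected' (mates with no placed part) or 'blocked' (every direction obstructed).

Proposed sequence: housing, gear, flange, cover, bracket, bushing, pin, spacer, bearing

1. housing@(0, -1, 0) [+z clear] — {housing}
2. gear@(0, -1, 1) [-x clear] — {gear, housing}
3. flange@(0, -2, 1) [+z clear] — {flange, gear, housing}
4. cover@(0, 0, 0) [-z clear] — {cover, flange, gear, housing}
5. bracket@(0, 1, 0) [-x clear] — {bracket, cover, flange, gear, housing}
6. bushing@(0, 2, 0) [-x clear] — {bracket, bushing, cover, flange, gear, housing}
7. pin@(1, -1, 1) [+x clear] — {bracket, bushing, cover, flange, gear, housing, pin}
8. spacer@(0, 0, 1) [-x clear] — {bracket, bushing, cover, flange, gear, housing, pin, spacer}
9. bearing@(-1, 0, 1) [-y clear] — {bearing, bracket, bushing, cover, flange, gear, housing, pin, spacer}

Valid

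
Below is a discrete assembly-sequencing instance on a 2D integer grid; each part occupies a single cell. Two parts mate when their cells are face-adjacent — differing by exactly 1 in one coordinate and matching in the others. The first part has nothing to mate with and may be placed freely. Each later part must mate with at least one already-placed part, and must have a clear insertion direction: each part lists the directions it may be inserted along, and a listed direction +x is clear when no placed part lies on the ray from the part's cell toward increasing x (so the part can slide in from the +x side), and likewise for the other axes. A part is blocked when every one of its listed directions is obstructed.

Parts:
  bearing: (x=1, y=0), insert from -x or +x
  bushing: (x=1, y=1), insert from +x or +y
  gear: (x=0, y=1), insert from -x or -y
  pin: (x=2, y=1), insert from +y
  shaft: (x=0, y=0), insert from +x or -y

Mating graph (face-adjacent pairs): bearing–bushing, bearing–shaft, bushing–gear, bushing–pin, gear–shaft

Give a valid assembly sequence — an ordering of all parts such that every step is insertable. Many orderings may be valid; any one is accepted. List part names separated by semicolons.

1. bushing@(1, 1) [+x clear] — {bushing}
2. bearing@(1, 0) [-x clear] — {bearing, bushing}
3. shaft@(0, 0) [-y clear] — {bearing, bushing, shaft}
4. pin@(2, 1) [+y clear] — {bearing, bushing, pin, shaft}
5. gear@(0, 1) [-x clear] — {bearing, bushing, gear, pin, shaft}

bushing; bearing; shaft; pin; gear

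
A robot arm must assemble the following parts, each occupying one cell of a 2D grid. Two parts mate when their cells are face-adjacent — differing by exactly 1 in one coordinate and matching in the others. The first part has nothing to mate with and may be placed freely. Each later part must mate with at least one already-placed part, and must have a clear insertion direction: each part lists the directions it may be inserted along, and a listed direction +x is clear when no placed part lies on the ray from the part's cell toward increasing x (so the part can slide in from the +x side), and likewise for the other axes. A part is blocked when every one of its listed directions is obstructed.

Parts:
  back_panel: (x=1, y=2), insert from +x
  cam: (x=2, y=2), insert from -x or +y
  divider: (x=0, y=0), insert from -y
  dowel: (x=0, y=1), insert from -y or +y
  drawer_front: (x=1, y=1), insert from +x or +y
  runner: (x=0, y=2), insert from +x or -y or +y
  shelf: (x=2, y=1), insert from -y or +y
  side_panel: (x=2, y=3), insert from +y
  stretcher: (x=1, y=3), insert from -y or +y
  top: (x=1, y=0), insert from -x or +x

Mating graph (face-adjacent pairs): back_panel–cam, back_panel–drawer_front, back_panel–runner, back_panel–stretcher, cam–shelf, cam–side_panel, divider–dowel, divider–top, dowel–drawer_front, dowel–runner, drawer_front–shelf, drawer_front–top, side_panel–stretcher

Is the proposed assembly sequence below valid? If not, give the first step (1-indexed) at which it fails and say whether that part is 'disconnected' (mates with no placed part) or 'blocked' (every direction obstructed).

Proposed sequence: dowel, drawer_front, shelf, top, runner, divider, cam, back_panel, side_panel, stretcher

1. dowel@(0, 1) [-y clear] — {dowel}
2. drawer_front@(1, 1) [+x clear] — {dowel, drawer_front}
3. shelf@(2, 1) [-y clear] — {dowel, drawer_front, shelf}
4. top@(1, 0) [-x clear] — {dowel, drawer_front, shelf, top}
5. runner@(0, 2) [+x clear] — {dowel, drawer_front, runner, shelf, top}
6. divider@(0, 0) [-y clear] — {divider, dowel, drawer_front, runner, shelf, top}
7. cam@(2, 2) [+y clear] — {cam, divider, dowel, drawer_front, runner, shelf, top}
8. back_panel@(1, 2) — +x all obstructed ⇒ blocked

Invalid at step 8 (blocked)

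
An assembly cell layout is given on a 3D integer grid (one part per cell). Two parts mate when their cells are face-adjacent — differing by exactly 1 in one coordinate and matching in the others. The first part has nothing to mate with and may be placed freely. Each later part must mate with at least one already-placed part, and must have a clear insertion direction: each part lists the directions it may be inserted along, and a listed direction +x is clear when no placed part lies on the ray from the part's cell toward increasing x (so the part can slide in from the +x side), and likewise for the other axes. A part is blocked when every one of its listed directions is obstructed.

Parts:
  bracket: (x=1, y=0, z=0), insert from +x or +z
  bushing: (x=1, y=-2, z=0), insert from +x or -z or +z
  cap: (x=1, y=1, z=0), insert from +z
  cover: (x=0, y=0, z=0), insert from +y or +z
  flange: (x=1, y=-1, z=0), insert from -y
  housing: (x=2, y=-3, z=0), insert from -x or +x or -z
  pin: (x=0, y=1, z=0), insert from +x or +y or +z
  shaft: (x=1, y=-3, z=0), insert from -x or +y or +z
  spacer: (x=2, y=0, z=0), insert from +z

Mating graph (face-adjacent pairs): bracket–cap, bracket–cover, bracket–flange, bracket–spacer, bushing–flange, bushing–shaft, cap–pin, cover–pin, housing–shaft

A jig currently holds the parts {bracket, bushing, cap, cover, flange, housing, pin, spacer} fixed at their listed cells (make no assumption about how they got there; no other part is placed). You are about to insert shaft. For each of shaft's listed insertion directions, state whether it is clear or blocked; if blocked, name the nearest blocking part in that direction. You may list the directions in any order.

+y: blocked by bushing; +z: clear; -x: clear

-x: ray from shaft(1, -3, 0) has no placed part ⇒ clear
+y: nearest on ray is bushing@(1, -2, 0) ⇒ blocked
+z: ray from shaft(1, -3, 0) has no placed part ⇒ clear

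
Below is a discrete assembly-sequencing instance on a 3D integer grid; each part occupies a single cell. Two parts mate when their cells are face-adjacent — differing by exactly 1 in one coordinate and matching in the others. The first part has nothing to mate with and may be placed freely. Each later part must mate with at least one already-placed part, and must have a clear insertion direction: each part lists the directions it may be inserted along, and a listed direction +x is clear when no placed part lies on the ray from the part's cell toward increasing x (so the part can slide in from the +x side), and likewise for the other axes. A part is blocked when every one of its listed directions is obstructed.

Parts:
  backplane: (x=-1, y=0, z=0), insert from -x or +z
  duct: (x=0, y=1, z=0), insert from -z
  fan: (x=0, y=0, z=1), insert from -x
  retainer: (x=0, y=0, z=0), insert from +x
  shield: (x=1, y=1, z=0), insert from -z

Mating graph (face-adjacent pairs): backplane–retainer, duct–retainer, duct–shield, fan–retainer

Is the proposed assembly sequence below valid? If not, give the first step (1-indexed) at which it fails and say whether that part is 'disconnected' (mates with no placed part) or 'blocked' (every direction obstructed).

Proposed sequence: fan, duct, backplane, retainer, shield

Invalid at step 2 (disconnected)

1. fan@(0, 0, 1) [-x clear] — {fan}
2. duct@(0, 1, 0) — no placed neighbour ⇒ disconnected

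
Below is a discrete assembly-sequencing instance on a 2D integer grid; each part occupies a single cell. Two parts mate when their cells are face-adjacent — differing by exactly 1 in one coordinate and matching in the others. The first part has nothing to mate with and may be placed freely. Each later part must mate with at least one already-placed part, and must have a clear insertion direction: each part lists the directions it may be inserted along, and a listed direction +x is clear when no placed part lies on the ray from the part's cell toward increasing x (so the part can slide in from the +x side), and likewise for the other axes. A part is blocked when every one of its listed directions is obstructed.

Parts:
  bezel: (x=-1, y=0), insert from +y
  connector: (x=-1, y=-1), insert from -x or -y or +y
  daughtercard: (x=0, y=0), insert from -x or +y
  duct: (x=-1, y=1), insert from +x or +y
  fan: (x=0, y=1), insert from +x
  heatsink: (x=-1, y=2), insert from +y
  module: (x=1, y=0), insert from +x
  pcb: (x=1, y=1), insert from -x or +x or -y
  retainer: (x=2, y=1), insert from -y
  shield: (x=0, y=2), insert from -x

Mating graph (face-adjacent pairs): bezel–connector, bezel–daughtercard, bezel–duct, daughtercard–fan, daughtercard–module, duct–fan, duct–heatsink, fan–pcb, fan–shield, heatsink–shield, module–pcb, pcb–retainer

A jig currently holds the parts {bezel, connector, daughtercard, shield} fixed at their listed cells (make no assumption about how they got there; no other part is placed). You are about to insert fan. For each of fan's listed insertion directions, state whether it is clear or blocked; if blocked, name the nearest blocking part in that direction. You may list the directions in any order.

+x: clear

+x: ray from fan(0, 1) has no placed part ⇒ clear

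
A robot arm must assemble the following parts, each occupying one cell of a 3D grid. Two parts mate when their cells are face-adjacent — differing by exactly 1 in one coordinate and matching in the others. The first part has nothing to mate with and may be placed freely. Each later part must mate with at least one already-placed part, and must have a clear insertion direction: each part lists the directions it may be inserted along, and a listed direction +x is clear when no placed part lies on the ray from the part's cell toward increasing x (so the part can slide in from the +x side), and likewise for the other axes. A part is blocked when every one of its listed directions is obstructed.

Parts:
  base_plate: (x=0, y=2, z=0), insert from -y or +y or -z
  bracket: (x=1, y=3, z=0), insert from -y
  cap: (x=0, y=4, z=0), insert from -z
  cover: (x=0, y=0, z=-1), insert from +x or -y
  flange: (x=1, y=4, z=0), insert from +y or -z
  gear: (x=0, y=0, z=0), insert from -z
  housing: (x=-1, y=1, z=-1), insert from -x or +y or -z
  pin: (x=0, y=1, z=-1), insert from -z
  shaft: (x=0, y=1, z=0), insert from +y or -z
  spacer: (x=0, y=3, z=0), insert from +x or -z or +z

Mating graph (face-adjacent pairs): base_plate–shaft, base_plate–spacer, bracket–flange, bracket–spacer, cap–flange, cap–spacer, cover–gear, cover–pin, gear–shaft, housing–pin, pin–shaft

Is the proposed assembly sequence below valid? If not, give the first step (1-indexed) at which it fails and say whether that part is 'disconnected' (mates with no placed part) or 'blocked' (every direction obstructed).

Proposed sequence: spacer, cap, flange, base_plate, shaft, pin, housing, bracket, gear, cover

1. spacer@(0, 3, 0) [+x clear] — {spacer}
2. cap@(0, 4, 0) [-z clear] — {cap, spacer}
3. flange@(1, 4, 0) [+y clear] — {cap, flange, spacer}
4. base_plate@(0, 2, 0) [-y clear] — {base_plate, cap, flange, spacer}
5. shaft@(0, 1, 0) [-z clear] — {base_plate, cap, flange, shaft, spacer}
6. pin@(0, 1, -1) [-z clear] — {base_plate, cap, flange, pin, shaft, spacer}
7. housing@(-1, 1, -1) [-x clear] — {base_plate, cap, flange, housing, pin, shaft, spacer}
8. bracket@(1, 3, 0) [-y clear] — {base_plate, bracket, cap, flange, housing, pin, shaft, spacer}
9. gear@(0, 0, 0) [-z clear] — {base_plate, bracket, cap, flange, gear, housing, pin, shaft, spacer}
10. cover@(0, 0, -1) [+x clear] — {base_plate, bracket, cap, cover, flange, gear, housing, pin, shaft, spacer}

Valid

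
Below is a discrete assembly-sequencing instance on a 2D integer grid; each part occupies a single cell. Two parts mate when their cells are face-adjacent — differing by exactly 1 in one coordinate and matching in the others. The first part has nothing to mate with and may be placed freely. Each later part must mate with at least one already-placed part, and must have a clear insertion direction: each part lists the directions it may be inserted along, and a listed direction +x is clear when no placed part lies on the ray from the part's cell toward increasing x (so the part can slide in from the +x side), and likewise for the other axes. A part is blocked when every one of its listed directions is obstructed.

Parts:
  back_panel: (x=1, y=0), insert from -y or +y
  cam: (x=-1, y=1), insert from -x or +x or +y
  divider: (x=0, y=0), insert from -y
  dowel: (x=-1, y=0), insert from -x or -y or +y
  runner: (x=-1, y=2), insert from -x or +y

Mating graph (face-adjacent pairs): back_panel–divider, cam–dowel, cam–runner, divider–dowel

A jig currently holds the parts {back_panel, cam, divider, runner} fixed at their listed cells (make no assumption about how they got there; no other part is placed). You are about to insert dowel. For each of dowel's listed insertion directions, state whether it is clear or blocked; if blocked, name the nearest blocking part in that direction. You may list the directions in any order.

+y: blocked by cam; -x: clear; -y: clear

-x: ray from dowel(-1, 0) has no placed part ⇒ clear
-y: ray from dowel(-1, 0) has no placed part ⇒ clear
+y: nearest on ray is cam@(-1, 1) ⇒ blocked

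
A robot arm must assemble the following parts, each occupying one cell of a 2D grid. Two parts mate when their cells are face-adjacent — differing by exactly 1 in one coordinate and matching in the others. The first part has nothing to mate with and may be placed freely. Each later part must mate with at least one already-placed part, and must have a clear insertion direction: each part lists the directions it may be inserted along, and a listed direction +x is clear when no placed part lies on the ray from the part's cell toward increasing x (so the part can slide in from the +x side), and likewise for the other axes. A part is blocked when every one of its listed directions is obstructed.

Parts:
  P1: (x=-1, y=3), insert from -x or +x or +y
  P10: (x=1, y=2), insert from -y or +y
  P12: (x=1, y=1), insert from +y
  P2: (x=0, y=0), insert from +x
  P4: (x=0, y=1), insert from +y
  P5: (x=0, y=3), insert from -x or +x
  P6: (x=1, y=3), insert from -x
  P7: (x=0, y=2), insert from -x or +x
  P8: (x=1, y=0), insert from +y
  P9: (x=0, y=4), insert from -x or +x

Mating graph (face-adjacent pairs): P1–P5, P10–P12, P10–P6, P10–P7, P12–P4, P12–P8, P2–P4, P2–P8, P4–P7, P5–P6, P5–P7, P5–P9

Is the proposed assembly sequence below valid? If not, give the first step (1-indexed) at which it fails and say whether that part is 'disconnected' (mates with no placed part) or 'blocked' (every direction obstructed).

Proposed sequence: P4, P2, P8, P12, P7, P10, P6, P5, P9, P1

Valid

1. P4@(0, 1) [+y clear] — {P4}
2. P2@(0, 0) [+x clear] — {P2, P4}
3. P8@(1, 0) [+y clear] — {P2, P4, P8}
4. P12@(1, 1) [+y clear] — {P12, P2, P4, P8}
5. P7@(0, 2) [-x clear] — {P12, P2, P4, P7, P8}
6. P10@(1, 2) [+y clear] — {P10, P12, P2, P4, P7, P8}
7. P6@(1, 3) [-x clear] — {P10, P12, P2, P4, P6, P7, P8}
8. P5@(0, 3) [-x clear] — {P10, P12, P2, P4, P5, P6, P7, P8}
9. P9@(0, 4) [-x clear] — {P10, P12, P2, P4, P5, P6, P7, P8, P9}
10. P1@(-1, 3) [-x clear] — {P1, P10, P12, P2, P4, P5, P6, P7, P8, P9}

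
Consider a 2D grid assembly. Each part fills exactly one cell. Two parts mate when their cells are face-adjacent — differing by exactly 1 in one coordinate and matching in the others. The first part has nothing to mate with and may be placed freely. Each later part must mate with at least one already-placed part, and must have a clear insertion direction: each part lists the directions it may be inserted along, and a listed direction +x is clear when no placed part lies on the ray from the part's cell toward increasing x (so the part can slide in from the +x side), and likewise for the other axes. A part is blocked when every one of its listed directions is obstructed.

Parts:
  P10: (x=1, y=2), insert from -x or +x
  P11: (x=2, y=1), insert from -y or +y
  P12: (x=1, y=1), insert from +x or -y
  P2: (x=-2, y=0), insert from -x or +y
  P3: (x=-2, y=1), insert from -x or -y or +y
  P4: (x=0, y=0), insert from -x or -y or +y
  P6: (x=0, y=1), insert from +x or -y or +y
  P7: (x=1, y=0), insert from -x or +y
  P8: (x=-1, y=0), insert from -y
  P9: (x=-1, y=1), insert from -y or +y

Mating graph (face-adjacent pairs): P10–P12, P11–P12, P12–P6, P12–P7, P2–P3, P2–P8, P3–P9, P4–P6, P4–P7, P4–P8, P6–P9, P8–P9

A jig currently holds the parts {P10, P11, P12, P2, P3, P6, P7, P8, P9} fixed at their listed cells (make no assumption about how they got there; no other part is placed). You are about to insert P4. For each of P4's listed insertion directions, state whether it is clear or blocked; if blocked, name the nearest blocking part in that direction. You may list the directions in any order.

+y: blocked by P6; -x: blocked by P8; -y: clear

-x: nearest on ray is P8@(-1, 0) ⇒ blocked
-y: ray from P4(0, 0) has no placed part ⇒ clear
+y: nearest on ray is P6@(0, 1) ⇒ blocked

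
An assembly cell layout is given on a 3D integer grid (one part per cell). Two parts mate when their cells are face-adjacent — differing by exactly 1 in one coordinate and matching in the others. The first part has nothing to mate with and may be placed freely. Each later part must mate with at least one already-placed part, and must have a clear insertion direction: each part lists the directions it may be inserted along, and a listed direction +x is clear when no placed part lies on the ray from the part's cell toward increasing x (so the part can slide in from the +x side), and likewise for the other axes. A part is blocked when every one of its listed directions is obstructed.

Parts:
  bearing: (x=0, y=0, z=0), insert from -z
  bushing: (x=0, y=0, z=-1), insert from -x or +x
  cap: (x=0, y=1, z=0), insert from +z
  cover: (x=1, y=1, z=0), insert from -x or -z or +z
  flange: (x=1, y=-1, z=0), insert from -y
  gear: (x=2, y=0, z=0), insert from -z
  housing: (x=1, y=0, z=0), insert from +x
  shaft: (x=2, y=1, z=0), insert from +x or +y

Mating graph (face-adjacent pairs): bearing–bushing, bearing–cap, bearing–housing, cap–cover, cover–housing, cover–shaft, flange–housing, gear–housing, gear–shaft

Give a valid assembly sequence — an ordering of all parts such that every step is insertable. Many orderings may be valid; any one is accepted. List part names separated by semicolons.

1. bearing@(0, 0, 0) [-z clear] — {bearing}
2. bushing@(0, 0, -1) [-x clear] — {bearing, bushing}
3. housing@(1, 0, 0) [+x clear] — {bearing, bushing, housing}
4. flange@(1, -1, 0) [-y clear] — {bearing, bushing, flange, housing}
5. cap@(0, 1, 0) [+z clear] — {bearing, bushing, cap, flange, housing}
6. gear@(2, 0, 0) [-z clear] — {bearing, bushing, cap, flange, gear, housing}
7. shaft@(2, 1, 0) [+x clear] — {bearing, bushing, cap, flange, gear, housing, shaft}
8. cover@(1, 1, 0) [-z clear] — {bearing, bushing, cap, cover, flange, gear, housing, shaft}

bearing; bushing; housing; flange; cap; gear; shaft; cover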